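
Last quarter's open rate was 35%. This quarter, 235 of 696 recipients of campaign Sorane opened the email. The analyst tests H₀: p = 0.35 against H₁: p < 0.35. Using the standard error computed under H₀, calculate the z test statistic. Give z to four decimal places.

p̂ = 235/696 = 0.337644.
Standard error under H₀: √(0.35×0.65/696) = 0.018079.
z = (0.337644 − 0.35)/0.018079 = -0.012356/0.018079 = -0.6834.

z = -0.6834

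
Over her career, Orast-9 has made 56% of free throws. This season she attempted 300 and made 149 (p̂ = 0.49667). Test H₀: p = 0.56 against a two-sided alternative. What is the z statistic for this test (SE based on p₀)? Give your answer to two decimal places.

p̂ = 149/300 = 0.4967.
SE = √(p₀(1−p₀)/n) = √(0.2464/300) = 0.0287.
z = (0.4967 − 0.56)/0.0287 = -0.0633/0.0287 = -2.21.
p-value = 2·P(Z > 2.210) ≈ 0.0271.

z = -2.21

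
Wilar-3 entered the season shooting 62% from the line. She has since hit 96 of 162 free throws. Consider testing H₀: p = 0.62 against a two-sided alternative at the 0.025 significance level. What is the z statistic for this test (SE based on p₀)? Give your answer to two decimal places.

p̂ = 96/162 ≈ 0.5926.
Standard error under H₀: √(0.62×0.38/162) = 0.0381.
z = (0.5926 − 0.62)/0.0381 = -0.0274/0.0381 = -0.72.
p-value = 2·P(Z > 0.719) ≈ 0.4723, so at α = 0.025 we fail to reject H₀.

z = -0.72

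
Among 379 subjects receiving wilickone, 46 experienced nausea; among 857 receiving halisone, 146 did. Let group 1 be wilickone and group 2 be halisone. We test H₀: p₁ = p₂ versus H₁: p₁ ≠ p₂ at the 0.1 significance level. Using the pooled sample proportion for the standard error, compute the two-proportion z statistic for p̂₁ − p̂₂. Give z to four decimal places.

z = -2.1924

p̂₁ = 46/379 ≈ 0.121372, p̂₂ = 146/857 ≈ 0.170362.
Pooled p̂ = (46+146)/(379+857) = 192/1236 = 0.155340.
SE = √(0.131209 × 0.00380538) = 0.022345.
z = (0.121372 − 0.170362)/0.022345 = -0.048990/0.022345 = -2.1924.
Two-sided p-value ≈ 2·Φ(−2.192) = 0.0283. With α = 0.1, reject H₀.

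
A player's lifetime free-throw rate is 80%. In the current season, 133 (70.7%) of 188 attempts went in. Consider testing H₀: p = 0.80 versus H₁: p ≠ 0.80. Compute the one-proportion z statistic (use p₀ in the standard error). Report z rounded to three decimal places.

p̂ = 133/188 ≈ 0.70745.
SE = √(p₀(1−p₀)/n) = √(0.16/188) = 0.02917.
z = (0.70745 − 0.8)/0.02917 = -0.09255/0.02917 = -3.173.
Two-sided p-value ≈ 2·Φ(−3.173) = 0.0015.

z = -3.173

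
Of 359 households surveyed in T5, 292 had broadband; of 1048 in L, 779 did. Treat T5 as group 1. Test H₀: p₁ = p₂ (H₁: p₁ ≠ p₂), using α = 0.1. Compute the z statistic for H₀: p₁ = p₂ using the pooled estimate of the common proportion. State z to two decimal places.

z = 2.69

p̂₁ = 292/359 = 0.8134, p̂₂ = 779/1048 = 0.7433.
Pooled p̂ = (292+779)/(359+1048) = 1071/1407 = 0.7612.
SE = √(p̂(1−p̂)(1/n₁+1/n₂)) = √(0.7612·0.2388·0.00373971) = √(0.000679796) = 0.0261.
z = (0.8134 − 0.7433)/0.0261 = 0.0701/0.0261 = 2.69.
p-value = 2·P(Z > 2.687) ≈ 0.0072; since p < α = 0.1, reject H₀.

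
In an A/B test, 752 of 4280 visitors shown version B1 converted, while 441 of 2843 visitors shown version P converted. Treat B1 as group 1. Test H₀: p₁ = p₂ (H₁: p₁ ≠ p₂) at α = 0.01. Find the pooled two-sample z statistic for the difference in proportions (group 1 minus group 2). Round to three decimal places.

z = 2.278

p̂₁ = 752/4280 = 0.175701, p̂₂ = 441/2843 = 0.155118.
Pooled p̂ = (752+441)/(4280+2843) = 1193/7123 = 0.167486.
SE = √(p̂(1−p̂)(1/n₁+1/n₂)) = √(0.167486·0.832514·0.000585386) = √(8.16228e-05) = 0.009035.
z = (0.175701 − 0.155118)/0.009035 = 0.020583/0.009035 = 2.278.
Two-sided p-value ≈ 2·Φ(−2.278) = 0.0227. With α = 0.01, fail to reject H₀.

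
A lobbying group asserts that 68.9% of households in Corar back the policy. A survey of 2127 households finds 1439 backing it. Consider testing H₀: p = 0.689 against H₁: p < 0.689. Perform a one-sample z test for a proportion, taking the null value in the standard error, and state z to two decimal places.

z = -1.24

p̂ = 1439/2127 ≈ 0.67654.
SE = √(p₀(1−p₀)/n) = √(0.21428/2127) = 0.01004.
z = (0.67654 − 0.689)/0.01004 = -0.01246/0.01004 = -1.24.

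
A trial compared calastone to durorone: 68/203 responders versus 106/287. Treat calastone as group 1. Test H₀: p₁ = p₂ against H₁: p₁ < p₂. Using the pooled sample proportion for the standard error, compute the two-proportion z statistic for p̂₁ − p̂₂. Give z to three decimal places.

p̂₁ = 68/203 ≈ 0.33498, p̂₂ = 106/287 ≈ 0.36934.
Pooled p̂ = (68+106)/(203+287) = 174/490 = 0.35510.
SE = √(0.229005 × 0.00841043) = 0.04389.
z = (0.33498 − 0.36934)/0.04389 = -0.03436/0.04389 = -0.783.

z = -0.783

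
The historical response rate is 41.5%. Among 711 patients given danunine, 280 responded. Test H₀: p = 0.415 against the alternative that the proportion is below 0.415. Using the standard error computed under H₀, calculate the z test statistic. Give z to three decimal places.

p̂ = 280/711 = 0.39381.
Under H₀, SE = √(0.415·0.585/711) = √(0.000341456) = 0.01848.
z = (0.39381 − 0.415)/0.01848 = -0.02119/0.01848 = -1.147.
p-value = P(Z < -1.147) ≈ 0.1258.

z = -1.147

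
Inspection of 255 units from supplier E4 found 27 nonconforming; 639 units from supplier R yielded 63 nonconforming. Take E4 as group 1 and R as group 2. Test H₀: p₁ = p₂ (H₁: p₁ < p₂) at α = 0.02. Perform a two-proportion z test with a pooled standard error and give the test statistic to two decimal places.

p̂₁ = 27/255 = 0.1059, p̂₂ = 63/639 = 0.0986.
Pooled p̂ = (27+63)/(255+639) = 90/894 = 0.1007.
SE = √(p̂(1−p̂)(1/n₁+1/n₂)) = √(0.1007·0.8993·0.00548651) = √(0.00049673) = 0.0223.
z = (0.1059 − 0.0986)/0.0223 = 0.0073/0.0223 = 0.33.
p-value = P(Z < 0.327) ≈ 0.6282, so at α = 0.02 we fail to reject H₀.

z = 0.33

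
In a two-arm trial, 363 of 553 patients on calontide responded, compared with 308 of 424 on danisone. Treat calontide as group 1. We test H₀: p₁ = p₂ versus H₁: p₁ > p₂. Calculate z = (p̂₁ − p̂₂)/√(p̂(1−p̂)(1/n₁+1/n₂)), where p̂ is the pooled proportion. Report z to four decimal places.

z = -2.3380

p̂₁ = 363/553 ≈ 0.656420, p̂₂ = 308/424 ≈ 0.726415.
Pooled p̂ = (363+308)/(553+424) = 671/977 = 0.686796.
SE = √(p̂(1−p̂)(1/n₁+1/n₂)) = √(0.686796·0.313204·0.00416681) = √(0.00089631) = 0.029938.
z = (0.656420 − 0.726415)/0.029938 = -0.069995/0.029938 = -2.3380.
p-value = P(Z > -2.338) ≈ 0.9903.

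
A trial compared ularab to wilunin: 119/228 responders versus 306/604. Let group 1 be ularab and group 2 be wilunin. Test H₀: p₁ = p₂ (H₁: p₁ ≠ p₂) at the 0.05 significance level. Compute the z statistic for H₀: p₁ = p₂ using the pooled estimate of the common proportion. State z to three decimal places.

p̂₁ = 119/228 ≈ 0.52193, p̂₂ = 306/604 ≈ 0.50662.
Pooled p̂ = (119+306)/(228+604) = 425/832 = 0.51082.
SE = √(0.249883 × 0.00604159) = 0.03885.
z = (0.52193 − 0.50662)/0.03885 = 0.01531/0.03885 = 0.394.
p-value = 2·P(Z > 0.394) ≈ 0.6936. With α = 0.05, fail to reject H₀.

z = 0.394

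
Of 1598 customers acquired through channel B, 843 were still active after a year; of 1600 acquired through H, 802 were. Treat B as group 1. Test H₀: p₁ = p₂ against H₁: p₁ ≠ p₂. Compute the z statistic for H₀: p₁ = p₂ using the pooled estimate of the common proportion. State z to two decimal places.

p̂₁ = 843/1598 ≈ 0.5275, p̂₂ = 802/1600 ≈ 0.5012.
Pooled p̂ = (843+802)/(1598+1600) = 1645/3198 = 0.5144.
SE = √(p̂(1−p̂)(1/n₁+1/n₂)) = √(0.5144·0.4856·0.00125078) = √(0.000312437) = 0.0177.
z = (0.5275 − 0.5012)/0.0177 = 0.0263/0.0177 = 1.49.

z = 1.49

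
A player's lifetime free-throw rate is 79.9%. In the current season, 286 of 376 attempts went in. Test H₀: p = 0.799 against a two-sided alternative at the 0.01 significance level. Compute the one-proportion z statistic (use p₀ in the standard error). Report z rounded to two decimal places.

p̂ = 286/376 ≈ 0.7606.
SE = √(p₀(1−p₀)/n) = √(0.1606/376) = 0.0207.
z = (0.7606 − 0.799)/0.0207 = -0.0384/0.0207 = -1.86.
Two-sided p-value ≈ 2·Φ(−1.856) = 0.0634; since p > α = 0.01, fail to reject H₀.

z = -1.86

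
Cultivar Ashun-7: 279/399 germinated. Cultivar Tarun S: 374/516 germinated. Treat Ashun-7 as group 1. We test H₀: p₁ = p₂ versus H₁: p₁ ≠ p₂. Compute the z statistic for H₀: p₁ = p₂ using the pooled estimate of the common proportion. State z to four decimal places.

z = -0.8481

p̂₁ = 279/399 ≈ 0.699248, p̂₂ = 374/516 ≈ 0.724806.
Pooled p̂ = (279+374)/(399+516) = 653/915 = 0.713661.
SE = √(0.204349 × 0.00444425) = 0.030136.
z = (0.699248 − 0.724806)/0.030136 = -0.025558/0.030136 = -0.8481.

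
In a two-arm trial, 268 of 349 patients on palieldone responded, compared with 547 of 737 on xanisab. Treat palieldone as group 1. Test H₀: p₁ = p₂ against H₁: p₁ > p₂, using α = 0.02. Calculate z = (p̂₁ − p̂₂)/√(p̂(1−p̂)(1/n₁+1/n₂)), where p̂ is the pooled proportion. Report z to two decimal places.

p̂₁ = 268/349 = 0.7679, p̂₂ = 547/737 = 0.7422.
Pooled p̂ = (268+547)/(349+737) = 815/1086 = 0.7505.
SE = √(p̂(1−p̂)(1/n₁+1/n₂)) = √(0.7505·0.2495·0.00422218) = √(0.000790686) = 0.0281.
z = (0.7679 − 0.7422)/0.0281 = 0.0257/0.0281 = 0.91.
p-value = P(Z > 0.914) ≈ 0.1803, so at α = 0.02 we fail to reject H₀.

z = 0.91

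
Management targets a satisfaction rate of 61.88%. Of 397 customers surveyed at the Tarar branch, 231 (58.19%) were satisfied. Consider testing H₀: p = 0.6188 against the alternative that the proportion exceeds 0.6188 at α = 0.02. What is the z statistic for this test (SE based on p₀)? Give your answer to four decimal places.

z = -1.5153

p̂ = 231/397 ≈ 0.581864.
Standard error under H₀: √(0.6188×0.3812/397) = 0.024376.
z = (0.581864 − 0.6188)/0.024376 = -0.036936/0.024376 = -1.5153.
p-value = P(Z > -1.515) ≈ 0.9351. With α = 0.02, fail to reject H₀.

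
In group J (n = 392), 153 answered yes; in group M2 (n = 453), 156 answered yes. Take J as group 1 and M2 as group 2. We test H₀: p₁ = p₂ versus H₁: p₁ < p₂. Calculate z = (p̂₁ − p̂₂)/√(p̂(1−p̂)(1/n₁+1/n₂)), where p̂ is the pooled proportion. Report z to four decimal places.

p̂₁ = 153/392 ≈ 0.390306, p̂₂ = 156/453 ≈ 0.344371.
Pooled p̂ = (153+156)/(392+453) = 309/845 = 0.365680.
SE = √(p̂(1−p̂)(1/n₁+1/n₂)) = √(0.365680·0.634320·0.00475853) = √(0.00110378) = 0.033223.
z = (0.390306 − 0.344371)/0.033223 = 0.045935/0.033223 = 1.3826.
p-value = P(Z < 1.383) ≈ 0.9166.

z = 1.3826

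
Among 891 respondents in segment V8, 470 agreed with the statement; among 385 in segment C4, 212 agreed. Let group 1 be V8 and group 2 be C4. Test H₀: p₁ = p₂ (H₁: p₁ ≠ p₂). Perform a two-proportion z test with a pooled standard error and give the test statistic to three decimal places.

z = -0.761

p̂₁ = 470/891 = 0.52750, p̂₂ = 212/385 = 0.55065.
Pooled p̂ = (470+212)/(891+385) = 682/1276 = 0.53448.
SE = √(0.248811 × 0.00371974) = 0.03042.
z = (0.52750 − 0.55065)/0.03042 = -0.02315/0.03042 = -0.761.
Two-sided p-value ≈ 2·Φ(−0.761) = 0.4466.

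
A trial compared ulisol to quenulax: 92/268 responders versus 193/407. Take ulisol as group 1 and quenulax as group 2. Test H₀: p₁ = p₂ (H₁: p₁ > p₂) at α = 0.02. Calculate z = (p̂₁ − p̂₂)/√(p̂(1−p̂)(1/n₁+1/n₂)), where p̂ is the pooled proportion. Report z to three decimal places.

p̂₁ = 92/268 ≈ 0.343284, p̂₂ = 193/407 ≈ 0.474201.
Pooled p̂ = (92+193)/(268+407) = 285/675 = 0.422222.
SE = √(0.243951 × 0.00618835) = 0.038854.
z = (0.343284 − 0.474201)/0.038854 = -0.130917/0.038854 = -3.369.
p-value = P(Z > -3.369) ≈ 0.9996; since p > α = 0.02, fail to reject H₀.

z = -3.369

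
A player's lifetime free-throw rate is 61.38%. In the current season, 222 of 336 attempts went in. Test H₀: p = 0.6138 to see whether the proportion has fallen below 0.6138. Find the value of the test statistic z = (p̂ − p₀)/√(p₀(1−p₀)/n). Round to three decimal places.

z = 1.766

p̂ = 222/336 ≈ 0.66071.
Standard error under H₀: √(0.6138×0.3862/336) = 0.02656.
z = (0.66071 − 0.6138)/0.02656 = 0.04691/0.02656 = 1.766.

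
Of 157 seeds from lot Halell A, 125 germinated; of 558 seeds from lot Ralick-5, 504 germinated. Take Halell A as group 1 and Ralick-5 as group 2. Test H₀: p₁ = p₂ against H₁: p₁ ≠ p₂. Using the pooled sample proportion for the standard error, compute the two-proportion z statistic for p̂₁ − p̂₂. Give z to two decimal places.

z = -3.64

p̂₁ = 125/157 ≈ 0.7962, p̂₂ = 504/558 ≈ 0.9032.
Pooled p̂ = (125+504)/(157+558) = 629/715 = 0.8797.
SE = √(p̂(1−p̂)(1/n₁+1/n₂)) = √(0.8797·0.1203·0.00816154) = √(0.000863593) = 0.0294.
z = (0.7962 − 0.9032)/0.0294 = -0.1070/0.0294 = -3.64.
p-value = 2·P(Z > 3.643) ≈ 0.0003.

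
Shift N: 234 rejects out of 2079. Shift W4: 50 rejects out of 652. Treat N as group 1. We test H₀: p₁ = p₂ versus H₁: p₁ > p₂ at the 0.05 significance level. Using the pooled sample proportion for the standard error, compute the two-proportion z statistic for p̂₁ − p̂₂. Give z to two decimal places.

z = 2.62

p̂₁ = 234/2079 = 0.1126, p̂₂ = 50/652 = 0.0767.
Pooled p̂ = (234+50)/(2079+652) = 284/2731 = 0.1040.
SE = √(p̂(1−p̂)(1/n₁+1/n₂)) = √(0.1040·0.8960·0.00201474) = √(0.000187728) = 0.0137.
z = (0.1126 − 0.0767)/0.0137 = 0.0359/0.0137 = 2.62.
p-value = P(Z > 2.618) ≈ 0.0044. With α = 0.05, reject H₀.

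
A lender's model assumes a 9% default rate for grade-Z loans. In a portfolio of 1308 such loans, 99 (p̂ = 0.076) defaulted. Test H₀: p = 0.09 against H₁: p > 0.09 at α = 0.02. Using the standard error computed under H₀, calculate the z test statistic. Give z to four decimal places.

p̂ = 99/1308 ≈ 0.075688.
Standard error under H₀: √(0.09×0.91/1308) = 0.007913.
z = (0.075688 − 0.09)/0.007913 = -0.014312/0.007913 = -1.8087.
p-value = P(Z > -1.809) ≈ 0.9647, so at α = 0.02 we fail to reject H₀.

z = -1.8087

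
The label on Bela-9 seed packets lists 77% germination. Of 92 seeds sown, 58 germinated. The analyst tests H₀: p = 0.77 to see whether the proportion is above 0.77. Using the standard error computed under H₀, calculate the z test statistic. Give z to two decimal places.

z = -3.18

p̂ = 58/92 = 0.6304.
Standard error under H₀: √(0.77×0.23/92) = 0.0439.
z = (0.6304 − 0.77)/0.0439 = -0.1396/0.0439 = -3.18.
p-value = P(Z > -3.181) ≈ 0.9993.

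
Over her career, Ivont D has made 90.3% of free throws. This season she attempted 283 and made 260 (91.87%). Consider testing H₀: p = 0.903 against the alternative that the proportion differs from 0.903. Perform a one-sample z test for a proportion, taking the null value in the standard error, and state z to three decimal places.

p̂ = 260/283 ≈ 0.91873.
SE = √(p₀(1−p₀)/n) = √(0.087591/283) = 0.01759.
z = (0.91873 − 0.903)/0.01759 = 0.01573/0.01759 = 0.894.
p-value = 2·P(Z > 0.894) ≈ 0.3713.

z = 0.894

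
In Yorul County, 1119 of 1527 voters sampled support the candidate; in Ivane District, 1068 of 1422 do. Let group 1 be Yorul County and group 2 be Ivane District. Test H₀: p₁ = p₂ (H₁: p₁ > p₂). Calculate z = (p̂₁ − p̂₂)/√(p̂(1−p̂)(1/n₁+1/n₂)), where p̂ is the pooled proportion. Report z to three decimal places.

p̂₁ = 1119/1527 = 0.73281, p̂₂ = 1068/1422 = 0.75105.
Pooled p̂ = (1119+1068)/(1527+1422) = 2187/2949 = 0.74161.
SE = √(0.191626 × 0.00135811) = 0.01613.
z = (0.73281 − 0.75105)/0.01613 = -0.01824/0.01613 = -1.131.
p-value = P(Z > -1.131) ≈ 0.8710.

z = -1.131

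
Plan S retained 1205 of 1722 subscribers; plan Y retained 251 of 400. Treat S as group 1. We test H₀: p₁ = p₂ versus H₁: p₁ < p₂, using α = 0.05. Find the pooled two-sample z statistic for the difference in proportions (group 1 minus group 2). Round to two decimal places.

z = 2.81

p̂₁ = 1205/1722 ≈ 0.69977, p̂₂ = 251/400 ≈ 0.62750.
Pooled p̂ = (1205+251)/(1722+400) = 1456/2122 = 0.68615.
SE = √(0.21535 × 0.00308072) = 0.02576.
z = (0.69977 − 0.62750)/0.02576 = 0.07227/0.02576 = 2.81.
p-value = P(Z < 2.806) ≈ 0.9975; since p > α = 0.05, fail to reject H₀.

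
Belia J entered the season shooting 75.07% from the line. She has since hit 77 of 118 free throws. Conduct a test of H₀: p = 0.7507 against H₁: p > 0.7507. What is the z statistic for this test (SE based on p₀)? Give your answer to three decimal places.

p̂ = 77/118 = 0.65254.
Under H₀, SE = √(0.7507·0.2493/118) = √(0.00158601) = 0.03982.
z = (0.65254 − 0.7507)/0.03982 = -0.09816/0.03982 = -2.465.
p-value = P(Z > -2.465) ≈ 0.9931.

z = -2.465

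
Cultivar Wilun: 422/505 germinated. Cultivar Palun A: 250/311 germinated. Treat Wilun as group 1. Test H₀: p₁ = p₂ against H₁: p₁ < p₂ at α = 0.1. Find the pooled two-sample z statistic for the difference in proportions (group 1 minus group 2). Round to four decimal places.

p̂₁ = 422/505 = 0.835644, p̂₂ = 250/311 = 0.803859.
Pooled p̂ = (422+250)/(505+311) = 672/816 = 0.823529.
SE = √(0.145329 × 0.00519563) = 0.027479.
z = (0.835644 − 0.803859)/0.027479 = 0.031785/0.027479 = 1.1567.
p-value = P(Z < 1.157) ≈ 0.8763, so at α = 0.1 we fail to reject H₀.

z = 1.1567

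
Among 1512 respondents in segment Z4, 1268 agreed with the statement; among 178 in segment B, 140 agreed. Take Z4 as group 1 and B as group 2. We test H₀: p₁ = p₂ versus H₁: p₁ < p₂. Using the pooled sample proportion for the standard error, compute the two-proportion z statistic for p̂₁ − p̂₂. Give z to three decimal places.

p̂₁ = 1268/1512 = 0.838624, p̂₂ = 140/178 = 0.786517.
Pooled p̂ = (1268+140)/(1512+178) = 1408/1690 = 0.833136.
SE = √(0.13902 × 0.00627935) = 0.029546.
z = (0.838624 − 0.786517)/0.029546 = 0.052107/0.029546 = 1.764.
p-value = P(Z < 1.764) ≈ 0.9611.

z = 1.764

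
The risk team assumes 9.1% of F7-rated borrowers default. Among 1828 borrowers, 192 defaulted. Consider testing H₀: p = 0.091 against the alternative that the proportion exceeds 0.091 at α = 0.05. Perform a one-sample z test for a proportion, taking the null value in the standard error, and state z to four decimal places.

p̂ = 192/1828 ≈ 0.105033.
Standard error under H₀: √(0.091×0.909/1828) = 0.006727.
z = (0.105033 − 0.091)/0.006727 = 0.014033/0.006727 = 2.0861.
p-value = P(Z > 2.086) ≈ 0.0185; since p < α = 0.05, reject H₀.

z = 2.0861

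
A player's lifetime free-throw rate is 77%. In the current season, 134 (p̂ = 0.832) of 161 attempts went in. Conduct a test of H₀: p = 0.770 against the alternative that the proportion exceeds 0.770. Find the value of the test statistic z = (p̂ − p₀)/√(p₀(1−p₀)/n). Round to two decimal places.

p̂ = 134/161 = 0.8323.
SE = √(p₀(1−p₀)/n) = √(0.1771/161) = 0.0332.
z = (0.8323 − 0.77)/0.0332 = 0.0623/0.0332 = 1.88.
p-value = P(Z > 1.878) ≈ 0.0302.

z = 1.88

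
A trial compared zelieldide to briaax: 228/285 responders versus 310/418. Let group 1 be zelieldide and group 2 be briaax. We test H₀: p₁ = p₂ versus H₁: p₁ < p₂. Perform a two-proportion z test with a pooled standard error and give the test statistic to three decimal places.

z = 1.793

p̂₁ = 228/285 = 0.80000, p̂₂ = 310/418 = 0.74163.
Pooled p̂ = (228+310)/(285+418) = 538/703 = 0.76529.
SE = √(p̂(1−p̂)(1/n₁+1/n₂)) = √(0.76529·0.23471·0.00590112) = √(0.00105996) = 0.03256.
z = (0.80000 − 0.74163)/0.03256 = 0.05837/0.03256 = 1.793.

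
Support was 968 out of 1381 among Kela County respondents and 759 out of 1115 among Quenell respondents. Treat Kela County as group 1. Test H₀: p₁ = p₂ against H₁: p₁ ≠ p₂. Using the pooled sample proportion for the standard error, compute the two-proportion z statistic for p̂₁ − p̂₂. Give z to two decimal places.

p̂₁ = 968/1381 ≈ 0.7009, p̂₂ = 759/1115 ≈ 0.6807.
Pooled p̂ = (968+759)/(1381+1115) = 1727/2496 = 0.6919.
SE = √(0.213172 × 0.00162097) = 0.0186.
z = (0.7009 − 0.6807)/0.0186 = 0.0202/0.0186 = 1.09.
p-value = 2·P(Z > 1.088) ≈ 0.2766.

z = 1.09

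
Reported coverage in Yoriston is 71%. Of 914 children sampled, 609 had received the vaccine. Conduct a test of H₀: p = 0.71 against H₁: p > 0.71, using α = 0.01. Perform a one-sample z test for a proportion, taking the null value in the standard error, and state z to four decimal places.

p̂ = 609/914 ≈ 0.6663020.
Under H₀, SE = √(0.71·0.29/914) = √(0.000225274) = 0.0150091.
z = (0.6663020 − 0.71)/0.0150091 = -0.0436980/0.0150091 = -2.9114.
p-value = P(Z > -2.911) ≈ 0.9982; since p > α = 0.01, fail to reject H₀.

z = -2.9114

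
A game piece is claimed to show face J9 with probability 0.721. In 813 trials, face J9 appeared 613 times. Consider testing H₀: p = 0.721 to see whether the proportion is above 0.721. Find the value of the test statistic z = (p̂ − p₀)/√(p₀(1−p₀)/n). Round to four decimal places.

p̂ = 613/813 = 0.753998.
Standard error under H₀: √(0.721×0.279/813) = 0.015730.
z = (0.753998 − 0.721)/0.015730 = 0.032998/0.015730 = 2.0978.
p-value = P(Z > 2.098) ≈ 0.0180.

z = 2.0978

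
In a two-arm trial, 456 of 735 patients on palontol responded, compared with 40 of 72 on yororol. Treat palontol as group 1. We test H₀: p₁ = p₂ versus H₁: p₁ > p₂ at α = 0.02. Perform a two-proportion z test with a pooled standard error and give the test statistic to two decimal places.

z = 1.08

p̂₁ = 456/735 = 0.6204, p̂₂ = 40/72 = 0.5556.
Pooled p̂ = (456+40)/(735+72) = 496/807 = 0.6146.
SE = √(0.236862 × 0.0152494) = 0.0601.
z = (0.6204 − 0.5556)/0.0601 = 0.0648/0.0601 = 1.08.
p-value = P(Z > 1.079) ≈ 0.1403; since p > α = 0.02, fail to reject H₀.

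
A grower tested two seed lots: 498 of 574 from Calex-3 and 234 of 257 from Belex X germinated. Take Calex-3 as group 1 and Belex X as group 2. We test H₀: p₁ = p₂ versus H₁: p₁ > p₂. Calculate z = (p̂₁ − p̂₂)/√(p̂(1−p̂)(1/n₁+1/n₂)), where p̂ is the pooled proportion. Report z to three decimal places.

z = -1.765

p̂₁ = 498/574 ≈ 0.86760, p̂₂ = 234/257 ≈ 0.91051.
Pooled p̂ = (498+234)/(574+257) = 732/831 = 0.88087.
SE = √(0.104941 × 0.00563321) = 0.02431.
z = (0.86760 − 0.91051)/0.02431 = -0.04291/0.02431 = -1.765.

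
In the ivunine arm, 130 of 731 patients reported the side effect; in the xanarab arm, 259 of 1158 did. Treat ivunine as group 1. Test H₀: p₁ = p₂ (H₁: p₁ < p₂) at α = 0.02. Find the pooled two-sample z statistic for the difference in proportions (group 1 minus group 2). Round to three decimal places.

p̂₁ = 130/731 ≈ 0.17784, p̂₂ = 259/1158 ≈ 0.22366.
Pooled p̂ = (130+259)/(731+1158) = 389/1889 = 0.20593.
SE = √(p̂(1−p̂)(1/n₁+1/n₂)) = √(0.20593·0.79407·0.00223155) = √(0.000364908) = 0.01910.
z = (0.17784 − 0.22366)/0.01910 = -0.04582/0.01910 = -2.399.
p-value = P(Z < -2.399) ≈ 0.0082, so at α = 0.02 we reject H₀.

z = -2.399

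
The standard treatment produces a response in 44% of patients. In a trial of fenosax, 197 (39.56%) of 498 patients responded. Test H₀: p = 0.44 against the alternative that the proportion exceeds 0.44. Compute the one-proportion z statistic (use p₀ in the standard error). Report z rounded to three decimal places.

p̂ = 197/498 ≈ 0.39558.
Under H₀, SE = √(0.44·0.56/498) = √(0.000494779) = 0.02224.
z = (0.39558 − 0.44)/0.02224 = -0.04442/0.02224 = -1.997.

z = -1.997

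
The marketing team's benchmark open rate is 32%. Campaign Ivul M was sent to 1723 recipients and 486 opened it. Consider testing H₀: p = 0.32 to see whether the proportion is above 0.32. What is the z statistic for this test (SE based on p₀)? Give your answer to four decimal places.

z = -3.3755

p̂ = 486/1723 ≈ 0.282066.
Standard error under H₀: √(0.32×0.68/1723) = 0.011238.
z = (0.282066 − 0.32)/0.011238 = -0.037934/0.011238 = -3.3755.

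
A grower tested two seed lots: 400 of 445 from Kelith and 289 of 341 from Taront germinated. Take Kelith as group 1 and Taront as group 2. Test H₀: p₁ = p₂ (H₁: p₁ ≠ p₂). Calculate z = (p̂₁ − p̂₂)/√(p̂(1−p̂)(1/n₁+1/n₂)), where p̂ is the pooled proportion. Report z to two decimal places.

z = 2.17

p̂₁ = 400/445 = 0.8989, p̂₂ = 289/341 = 0.8475.
Pooled p̂ = (400+289)/(445+341) = 689/786 = 0.8766.
SE = √(0.10818 × 0.00517974) = 0.0237.
z = (0.8989 − 0.8475)/0.0237 = 0.0514/0.0237 = 2.17.
Two-sided p-value ≈ 2·Φ(−2.170) = 0.0300.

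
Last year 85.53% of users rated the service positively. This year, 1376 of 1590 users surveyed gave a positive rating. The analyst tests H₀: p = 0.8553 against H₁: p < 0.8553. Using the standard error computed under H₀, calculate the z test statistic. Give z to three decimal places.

p̂ = 1376/1590 = 0.86541.
Under H₀, SE = √(0.8553·0.1447/1590) = √(7.78377e-05) = 0.00882.
z = (0.86541 − 0.8553)/0.00882 = 0.01011/0.00882 = 1.146.

z = 1.146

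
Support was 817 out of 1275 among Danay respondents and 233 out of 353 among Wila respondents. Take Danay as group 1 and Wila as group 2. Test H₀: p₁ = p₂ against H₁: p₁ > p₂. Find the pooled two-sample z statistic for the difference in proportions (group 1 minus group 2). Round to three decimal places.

p̂₁ = 817/1275 = 0.64078, p̂₂ = 233/353 = 0.66006.
Pooled p̂ = (817+233)/(1275+353) = 1050/1628 = 0.64496.
SE = √(p̂(1−p̂)(1/n₁+1/n₂)) = √(0.64496·0.35504·0.00361717) = √(0.000828281) = 0.02878.
z = (0.64078 − 0.66006)/0.02878 = -0.01928/0.02878 = -0.670.

z = -0.670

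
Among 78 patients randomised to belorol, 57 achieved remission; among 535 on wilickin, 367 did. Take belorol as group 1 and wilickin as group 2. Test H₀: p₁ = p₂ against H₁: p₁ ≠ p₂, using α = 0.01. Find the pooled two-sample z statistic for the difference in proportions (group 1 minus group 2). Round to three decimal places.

z = 0.800

p̂₁ = 57/78 ≈ 0.73077, p̂₂ = 367/535 ≈ 0.68598.
Pooled p̂ = (57+367)/(78+535) = 424/613 = 0.69168.
SE = √(0.213259 × 0.0146897) = 0.05597.
z = (0.73077 − 0.68598)/0.05597 = 0.04479/0.05597 = 0.800.
p-value = 2·P(Z > 0.800) ≈ 0.4236; since p > α = 0.01, fail to reject H₀.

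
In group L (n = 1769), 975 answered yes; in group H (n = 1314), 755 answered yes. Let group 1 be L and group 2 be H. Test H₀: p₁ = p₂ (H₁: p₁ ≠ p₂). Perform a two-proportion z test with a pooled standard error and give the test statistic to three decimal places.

z = -1.296

p̂₁ = 975/1769 = 0.55116, p̂₂ = 755/1314 = 0.57458.
Pooled p̂ = (975+755)/(1769+1314) = 1730/3083 = 0.56114.
SE = √(p̂(1−p̂)(1/n₁+1/n₂)) = √(0.56114·0.43886·0.00132633) = √(0.000326623) = 0.01807.
z = (0.55116 − 0.57458)/0.01807 = -0.02342/0.01807 = -1.296.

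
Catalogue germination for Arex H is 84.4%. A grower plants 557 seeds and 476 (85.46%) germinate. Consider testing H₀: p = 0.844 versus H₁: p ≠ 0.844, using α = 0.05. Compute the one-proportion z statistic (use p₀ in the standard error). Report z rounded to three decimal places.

p̂ = 476/557 ≈ 0.85458.
Under H₀, SE = √(0.844·0.156/557) = √(0.000236381) = 0.01537.
z = (0.85458 − 0.844)/0.01537 = 0.01058/0.01537 = 0.688.
p-value = 2·P(Z > 0.688) ≈ 0.4914, so at α = 0.05 we fail to reject H₀.

z = 0.688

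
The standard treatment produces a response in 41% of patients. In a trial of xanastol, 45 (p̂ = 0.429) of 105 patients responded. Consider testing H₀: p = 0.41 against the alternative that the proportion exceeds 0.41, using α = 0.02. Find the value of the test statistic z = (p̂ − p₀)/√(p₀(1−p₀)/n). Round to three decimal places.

p̂ = 45/105 = 0.42857.
Under H₀, SE = √(0.41·0.59/105) = √(0.00230381) = 0.04800.
z = (0.42857 − 0.41)/0.04800 = 0.01857/0.04800 = 0.387.
p-value = P(Z > 0.387) ≈ 0.3494, so at α = 0.02 we fail to reject H₀.

z = 0.387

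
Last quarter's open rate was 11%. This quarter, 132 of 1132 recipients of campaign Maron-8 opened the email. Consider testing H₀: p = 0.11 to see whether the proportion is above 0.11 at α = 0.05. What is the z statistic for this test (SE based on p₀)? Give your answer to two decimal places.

p̂ = 132/1132 ≈ 0.1166.
Under H₀, SE = √(0.11·0.89/1132) = √(8.64841e-05) = 0.0093.
z = (0.1166 − 0.11)/0.0093 = 0.0066/0.0093 = 0.71.
p-value = P(Z > 0.711) ≈ 0.2387. With α = 0.05, fail to reject H₀.

z = 0.71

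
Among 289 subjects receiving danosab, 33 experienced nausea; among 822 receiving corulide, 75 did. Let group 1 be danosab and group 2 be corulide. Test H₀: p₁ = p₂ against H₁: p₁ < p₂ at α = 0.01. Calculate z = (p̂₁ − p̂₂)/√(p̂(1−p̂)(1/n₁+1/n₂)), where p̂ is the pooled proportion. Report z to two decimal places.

z = 1.13

p̂₁ = 33/289 ≈ 0.1142, p̂₂ = 75/822 ≈ 0.0912.
Pooled p̂ = (33+75)/(289+822) = 108/1111 = 0.0972.
SE = √(0.08776 × 0.00467675) = 0.0203.
z = (0.1142 − 0.0912)/0.0203 = 0.0230/0.0203 = 1.13.
p-value = P(Z < 1.133) ≈ 0.8713; since p > α = 0.01, fail to reject H₀.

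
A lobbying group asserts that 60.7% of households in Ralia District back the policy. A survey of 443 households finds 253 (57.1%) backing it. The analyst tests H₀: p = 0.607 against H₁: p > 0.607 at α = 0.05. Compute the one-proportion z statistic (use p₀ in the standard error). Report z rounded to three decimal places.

p̂ = 253/443 = 0.571106.
Standard error under H₀: √(0.607×0.393/443) = 0.023205.
z = (0.571106 − 0.607)/0.023205 = -0.035894/0.023205 = -1.547.
p-value = P(Z > -1.547) ≈ 0.9390. With α = 0.05, fail to reject H₀.

z = -1.547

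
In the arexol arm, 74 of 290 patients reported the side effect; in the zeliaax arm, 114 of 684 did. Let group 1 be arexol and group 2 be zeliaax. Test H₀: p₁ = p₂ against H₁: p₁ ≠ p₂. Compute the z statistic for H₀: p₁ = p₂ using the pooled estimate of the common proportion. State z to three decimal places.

z = 3.200

p̂₁ = 74/290 = 0.25517, p̂₂ = 114/684 = 0.16667.
Pooled p̂ = (74+114)/(290+684) = 188/974 = 0.19302.
SE = √(p̂(1−p̂)(1/n₁+1/n₂)) = √(0.19302·0.80698·0.00491026) = √(0.000764834) = 0.02766.
z = (0.25517 − 0.16667)/0.02766 = 0.08850/0.02766 = 3.200.
p-value = 2·P(Z > 3.200) ≈ 0.0014.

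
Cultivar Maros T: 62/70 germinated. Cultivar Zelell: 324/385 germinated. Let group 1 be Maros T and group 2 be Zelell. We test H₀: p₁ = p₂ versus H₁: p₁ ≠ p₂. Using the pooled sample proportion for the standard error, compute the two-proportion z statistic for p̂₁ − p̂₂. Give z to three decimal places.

p̂₁ = 62/70 ≈ 0.88571, p̂₂ = 324/385 ≈ 0.84156.
Pooled p̂ = (62+324)/(70+385) = 386/455 = 0.84835.
SE = √(0.128651 × 0.0168831) = 0.04661.
z = (0.88571 − 0.84156)/0.04661 = 0.04415/0.04661 = 0.947.
Two-sided p-value ≈ 2·Φ(−0.947) = 0.3434.

z = 0.947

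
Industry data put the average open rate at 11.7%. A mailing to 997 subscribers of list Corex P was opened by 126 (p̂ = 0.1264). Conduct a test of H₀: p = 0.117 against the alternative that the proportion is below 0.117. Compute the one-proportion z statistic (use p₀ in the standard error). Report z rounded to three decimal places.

p̂ = 126/997 ≈ 0.12638.
Standard error under H₀: √(0.117×0.883/997) = 0.01018.
z = (0.12638 − 0.117)/0.01018 = 0.00938/0.01018 = 0.921.
p-value = P(Z < 0.921) ≈ 0.8216.

z = 0.921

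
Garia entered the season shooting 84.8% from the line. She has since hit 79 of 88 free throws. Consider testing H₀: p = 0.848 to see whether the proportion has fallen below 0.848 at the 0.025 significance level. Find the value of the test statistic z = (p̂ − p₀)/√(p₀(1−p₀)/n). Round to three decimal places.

p̂ = 79/88 ≈ 0.89773.
Standard error under H₀: √(0.848×0.152/88) = 0.03827.
z = (0.89773 − 0.848)/0.03827 = 0.04973/0.03827 = 1.299.
p-value = P(Z < 1.299) ≈ 0.9031, so at α = 0.025 we fail to reject H₀.

z = 1.299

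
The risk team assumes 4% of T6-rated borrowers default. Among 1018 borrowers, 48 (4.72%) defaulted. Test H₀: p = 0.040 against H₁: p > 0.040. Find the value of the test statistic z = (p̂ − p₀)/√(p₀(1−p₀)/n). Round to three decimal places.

z = 1.164

p̂ = 48/1018 = 0.04715.
SE = √(p₀(1−p₀)/n) = √(0.0384/1018) = 0.00614.
z = (0.04715 − 0.04)/0.00614 = 0.00715/0.00614 = 1.164.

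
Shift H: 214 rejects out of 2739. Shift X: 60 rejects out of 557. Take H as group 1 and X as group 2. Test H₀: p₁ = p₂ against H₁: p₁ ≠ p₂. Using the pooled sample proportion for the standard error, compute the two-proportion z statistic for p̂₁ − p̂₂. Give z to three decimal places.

z = -2.306

p̂₁ = 214/2739 = 0.07813, p̂₂ = 60/557 = 0.10772.
Pooled p̂ = (214+60)/(2739+557) = 274/3296 = 0.08313.
SE = √(p̂(1−p̂)(1/n₁+1/n₂)) = √(0.08313·0.91687·0.00216043) = √(0.000164669) = 0.01283.
z = (0.07813 − 0.10772)/0.01283 = -0.02959/0.01283 = -2.306.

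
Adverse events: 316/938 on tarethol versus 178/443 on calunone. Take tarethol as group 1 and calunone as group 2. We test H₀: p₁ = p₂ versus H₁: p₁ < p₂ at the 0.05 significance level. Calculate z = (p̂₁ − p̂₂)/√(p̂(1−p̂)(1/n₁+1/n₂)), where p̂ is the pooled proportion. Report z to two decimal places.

p̂₁ = 316/938 ≈ 0.3369, p̂₂ = 178/443 ≈ 0.4018.
Pooled p̂ = (316+178)/(938+443) = 494/1381 = 0.3577.
SE = √(p̂(1−p̂)(1/n₁+1/n₂)) = √(0.3577·0.6423·0.00332343) = √(0.000763573) = 0.0276.
z = (0.3369 − 0.4018)/0.0276 = -0.0649/0.0276 = -2.35.
p-value = P(Z < -2.349) ≈ 0.0094, so at α = 0.05 we reject H₀.

z = -2.35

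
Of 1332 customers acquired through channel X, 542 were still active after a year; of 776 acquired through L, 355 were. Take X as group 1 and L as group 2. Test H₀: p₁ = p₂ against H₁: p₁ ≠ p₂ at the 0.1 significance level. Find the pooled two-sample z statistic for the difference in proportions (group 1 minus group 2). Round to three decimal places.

z = -2.265

p̂₁ = 542/1332 = 0.406907, p̂₂ = 355/776 = 0.457474.
Pooled p̂ = (542+355)/(1332+776) = 897/2108 = 0.425522.
SE = √(p̂(1−p̂)(1/n₁+1/n₂)) = √(0.425522·0.574478·0.00203941) = √(0.00049854) = 0.022328.
z = (0.406907 − 0.457474)/0.022328 = -0.050567/0.022328 = -2.265.
p-value = 2·P(Z > 2.265) ≈ 0.0235. With α = 0.1, reject H₀.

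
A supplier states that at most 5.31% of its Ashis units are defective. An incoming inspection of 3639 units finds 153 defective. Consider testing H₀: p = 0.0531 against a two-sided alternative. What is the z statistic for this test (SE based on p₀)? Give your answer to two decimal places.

z = -2.97

p̂ = 153/3639 ≈ 0.04204.
Under H₀, SE = √(0.0531·0.9469/3639) = √(1.38171e-05) = 0.00372.
z = (0.04204 − 0.0531)/0.00372 = -0.01106/0.00372 = -2.97.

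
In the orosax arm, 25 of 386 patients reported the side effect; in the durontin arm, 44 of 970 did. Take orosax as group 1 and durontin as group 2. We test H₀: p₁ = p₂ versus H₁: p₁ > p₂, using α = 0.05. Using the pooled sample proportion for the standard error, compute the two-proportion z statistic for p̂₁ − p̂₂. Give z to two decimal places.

z = 1.47

p̂₁ = 25/386 = 0.0648, p̂₂ = 44/970 = 0.0454.
Pooled p̂ = (25+44)/(386+970) = 69/1356 = 0.0509.
SE = √(0.0482957 × 0.0036216) = 0.0132.
z = (0.0648 − 0.0454)/0.0132 = 0.0194/0.0132 = 1.47.
p-value = P(Z > 1.467) ≈ 0.0711. With α = 0.05, fail to reject H₀.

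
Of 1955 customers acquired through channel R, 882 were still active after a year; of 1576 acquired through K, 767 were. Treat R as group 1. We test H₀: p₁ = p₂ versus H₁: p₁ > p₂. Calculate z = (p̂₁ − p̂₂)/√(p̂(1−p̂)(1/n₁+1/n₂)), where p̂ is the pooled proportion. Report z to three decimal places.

p̂₁ = 882/1955 = 0.451151, p̂₂ = 767/1576 = 0.486675.
Pooled p̂ = (882+767)/(1955+1576) = 1649/3531 = 0.467007.
SE = √(0.248911 × 0.00114603) = 0.016890.
z = (0.451151 − 0.486675)/0.016890 = -0.035524/0.016890 = -2.103.

z = -2.103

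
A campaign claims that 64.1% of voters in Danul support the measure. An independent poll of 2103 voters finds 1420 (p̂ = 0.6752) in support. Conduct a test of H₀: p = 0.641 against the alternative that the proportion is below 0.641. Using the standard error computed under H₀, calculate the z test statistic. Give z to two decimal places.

z = 3.27

p̂ = 1420/2103 ≈ 0.67523.
Standard error under H₀: √(0.641×0.359/2103) = 0.01046.
z = (0.67523 − 0.641)/0.01046 = 0.03423/0.01046 = 3.27.
p-value = P(Z < 3.272) ≈ 0.9995.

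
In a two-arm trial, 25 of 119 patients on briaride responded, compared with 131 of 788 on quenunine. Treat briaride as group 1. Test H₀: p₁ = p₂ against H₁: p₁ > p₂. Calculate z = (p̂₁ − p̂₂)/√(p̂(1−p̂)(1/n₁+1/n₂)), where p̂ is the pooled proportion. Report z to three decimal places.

z = 1.181

p̂₁ = 25/119 = 0.21008, p̂₂ = 131/788 = 0.16624.
Pooled p̂ = (25+131)/(119+788) = 156/907 = 0.17200.
SE = √(0.142413 × 0.0096724) = 0.03711.
z = (0.21008 − 0.16624)/0.03711 = 0.04384/0.03711 = 1.181.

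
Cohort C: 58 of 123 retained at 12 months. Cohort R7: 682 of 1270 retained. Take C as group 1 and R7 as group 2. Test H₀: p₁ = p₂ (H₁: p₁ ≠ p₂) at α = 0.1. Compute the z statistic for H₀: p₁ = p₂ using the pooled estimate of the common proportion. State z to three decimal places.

p̂₁ = 58/123 ≈ 0.47154, p̂₂ = 682/1270 ≈ 0.53701.
Pooled p̂ = (58+682)/(123+1270) = 740/1393 = 0.53123.
SE = √(p̂(1−p̂)(1/n₁+1/n₂)) = √(0.53123·0.46877·0.00891748) = √(0.00222067) = 0.04712.
z = (0.47154 − 0.53701)/0.04712 = -0.06547/0.04712 = -1.389.
p-value = 2·P(Z > 1.389) ≈ 0.1648; since p > α = 0.1, fail to reject H₀.

z = -1.389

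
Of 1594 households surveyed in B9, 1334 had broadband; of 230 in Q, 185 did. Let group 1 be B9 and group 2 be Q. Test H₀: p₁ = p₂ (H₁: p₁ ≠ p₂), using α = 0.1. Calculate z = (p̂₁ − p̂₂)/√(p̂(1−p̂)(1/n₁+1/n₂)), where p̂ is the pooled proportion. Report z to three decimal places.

p̂₁ = 1334/1594 = 0.83689, p̂₂ = 185/230 = 0.80435.
Pooled p̂ = (1334+185)/(1594+230) = 1519/1824 = 0.83279.
SE = √(p̂(1−p̂)(1/n₁+1/n₂)) = √(0.83279·0.16721·0.00497518) = √(0.000692814) = 0.02632.
z = (0.83689 − 0.80435)/0.02632 = 0.03254/0.02632 = 1.236.
p-value = 2·P(Z > 1.236) ≈ 0.2164, so at α = 0.1 we fail to reject H₀.

z = 1.236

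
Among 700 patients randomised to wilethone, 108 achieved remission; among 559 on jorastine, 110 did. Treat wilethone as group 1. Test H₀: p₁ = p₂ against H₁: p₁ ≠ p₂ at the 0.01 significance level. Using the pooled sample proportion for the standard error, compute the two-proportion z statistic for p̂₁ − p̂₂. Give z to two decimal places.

p̂₁ = 108/700 = 0.1543, p̂₂ = 110/559 = 0.1968.
Pooled p̂ = (108+110)/(700+559) = 218/1259 = 0.1732.
SE = √(p̂(1−p̂)(1/n₁+1/n₂)) = √(0.1732·0.8268·0.00321748) = √(0.000460651) = 0.0215.
z = (0.1543 − 0.1968)/0.0215 = -0.0425/0.0215 = -1.98.
Two-sided p-value ≈ 2·Φ(−1.980) = 0.0477, so at α = 0.01 we fail to reject H₀.

z = -1.98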